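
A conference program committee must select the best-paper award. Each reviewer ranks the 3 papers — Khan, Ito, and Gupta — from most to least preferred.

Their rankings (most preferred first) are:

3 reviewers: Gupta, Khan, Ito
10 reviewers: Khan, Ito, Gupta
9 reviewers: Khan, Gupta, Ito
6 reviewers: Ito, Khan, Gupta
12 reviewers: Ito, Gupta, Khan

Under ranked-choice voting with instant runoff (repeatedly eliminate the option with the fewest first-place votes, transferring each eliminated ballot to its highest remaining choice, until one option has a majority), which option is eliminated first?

Gupta

Round 1: Khan 19, Ito 18, Gupta 3. Gupta has the fewest and is eliminated.
Round 2: Khan 22, Ito 18. Khan has a majority.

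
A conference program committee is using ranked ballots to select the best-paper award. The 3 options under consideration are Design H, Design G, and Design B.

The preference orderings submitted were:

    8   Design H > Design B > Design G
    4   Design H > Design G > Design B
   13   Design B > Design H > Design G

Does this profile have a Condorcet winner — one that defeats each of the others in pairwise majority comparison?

Head-to-head results (25 voters total):
Design H vs Design G: Design H wins 25–0.
Design H vs Design B: Design B wins 13–12.
Design G vs Design B: Design B wins 21–4.
Design B beats each rival — Design H (13–12), Design G (21–4) — so Design B is the Condorcet winner.

Yes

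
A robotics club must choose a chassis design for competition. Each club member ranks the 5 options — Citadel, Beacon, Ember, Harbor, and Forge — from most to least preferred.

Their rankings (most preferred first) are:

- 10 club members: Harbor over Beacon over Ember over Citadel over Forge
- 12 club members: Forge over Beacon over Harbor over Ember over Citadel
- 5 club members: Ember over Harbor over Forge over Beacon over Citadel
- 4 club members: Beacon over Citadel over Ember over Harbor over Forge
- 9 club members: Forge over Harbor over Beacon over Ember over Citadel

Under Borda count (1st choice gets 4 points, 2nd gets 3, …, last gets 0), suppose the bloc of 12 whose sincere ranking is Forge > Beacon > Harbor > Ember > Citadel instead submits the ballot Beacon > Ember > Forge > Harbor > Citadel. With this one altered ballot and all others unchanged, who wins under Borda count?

Beacon

Borda totals with the altered ballot: Citadel 22, Beacon 117, Ember 93, Harbor 98, Forge 70.
The switch changes the winner from Harbor to Beacon.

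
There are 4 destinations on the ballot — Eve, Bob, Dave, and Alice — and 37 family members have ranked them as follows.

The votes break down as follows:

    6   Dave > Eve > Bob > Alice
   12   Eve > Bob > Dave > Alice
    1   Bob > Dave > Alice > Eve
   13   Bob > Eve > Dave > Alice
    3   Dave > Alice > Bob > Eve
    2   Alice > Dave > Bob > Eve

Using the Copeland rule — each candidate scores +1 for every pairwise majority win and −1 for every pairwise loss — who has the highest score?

Bob

Pairwise results:
  Eve vs Bob: Bob wins 19–18.
  Eve vs Dave: Eve wins 25–12.
  Eve vs Alice: Eve wins 31–6.
  Bob vs Dave: Bob wins 26–11.
  Bob vs Alice: Bob wins 32–5.
  Dave vs Alice: Dave wins 35–2.
Copeland scores (wins − losses):
  Eve: 2 − 1 = 1
  Bob: 3 − 0 = 3
  Dave: 1 − 2 = -1
  Alice: 0 − 3 = -3
Bob has the best Copeland score.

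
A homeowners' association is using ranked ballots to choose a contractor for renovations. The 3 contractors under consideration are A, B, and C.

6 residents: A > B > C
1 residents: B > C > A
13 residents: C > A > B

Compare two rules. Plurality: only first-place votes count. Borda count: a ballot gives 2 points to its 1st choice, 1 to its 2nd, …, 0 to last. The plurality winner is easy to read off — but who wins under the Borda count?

Plurality first-place counts: A 6, B 1, C 13 → C.
Borda totals: A 25, B 8, C 27 → C.

C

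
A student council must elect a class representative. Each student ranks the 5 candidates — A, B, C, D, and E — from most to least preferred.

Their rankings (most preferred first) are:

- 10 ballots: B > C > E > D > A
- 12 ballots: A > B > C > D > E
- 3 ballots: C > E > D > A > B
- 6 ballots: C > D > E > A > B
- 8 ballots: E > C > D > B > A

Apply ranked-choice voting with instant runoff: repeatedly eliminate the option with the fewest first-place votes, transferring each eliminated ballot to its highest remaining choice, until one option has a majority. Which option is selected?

Round 1: A 12, B 10, C 9, E 8, D 0. D has the fewest and is eliminated.
Round 2: A 12, B 10, C 9, E 8. E has the fewest and is eliminated.
Round 3: C 17, A 12, B 10. B has the fewest and is eliminated.
Round 4: C 27, A 12. C has a majority.

C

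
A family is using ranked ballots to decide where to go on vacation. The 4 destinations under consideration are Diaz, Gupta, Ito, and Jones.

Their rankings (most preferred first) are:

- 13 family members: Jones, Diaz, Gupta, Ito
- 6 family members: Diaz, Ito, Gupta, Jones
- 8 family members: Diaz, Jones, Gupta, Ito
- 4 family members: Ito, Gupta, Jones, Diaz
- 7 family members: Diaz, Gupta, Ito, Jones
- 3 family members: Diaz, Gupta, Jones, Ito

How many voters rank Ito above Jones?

17

Ballots ranking Ito above Jones: 6+4+7 = 17.
Ballots ranking Jones above Ito: 13+8+3 = 24.
So 17 of 41 voters prefer Ito to Jones.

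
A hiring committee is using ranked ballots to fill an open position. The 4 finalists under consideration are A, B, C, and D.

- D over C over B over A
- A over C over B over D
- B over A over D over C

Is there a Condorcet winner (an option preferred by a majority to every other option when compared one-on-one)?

Head-to-head results (3 voters total):
A vs B: B wins 2–1.
A vs C: A wins 2–1.
A vs D: A wins 2–1.
B vs C: C wins 2–1.
B vs D: B wins 2–1.
C vs D: D wins 2–1.
No candidate beats all others: A beats C beats B beats A, a majority cycle.

No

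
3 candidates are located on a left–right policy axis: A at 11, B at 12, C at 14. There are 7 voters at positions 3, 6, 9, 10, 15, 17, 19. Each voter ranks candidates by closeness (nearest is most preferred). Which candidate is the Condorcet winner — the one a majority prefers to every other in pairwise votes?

A

With single-peaked preferences on a line, the Condorcet winner is the candidate closest to the median voter.
The median voter (position 10) is closest to A at 11.
Check: A vs C — voters closer to A: 4 of 7.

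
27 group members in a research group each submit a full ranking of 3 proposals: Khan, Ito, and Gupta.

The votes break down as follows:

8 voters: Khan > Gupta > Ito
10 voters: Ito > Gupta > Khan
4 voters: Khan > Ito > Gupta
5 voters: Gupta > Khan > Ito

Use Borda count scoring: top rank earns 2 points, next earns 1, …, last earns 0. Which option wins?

Borda scores:
  Khan: 8·2 + 10·0 + 4·2 + 5·1 = 29
  Ito: 8·0 + 10·2 + 4·1 + 5·0 = 24
  Gupta: 8·1 + 10·1 + 4·0 + 5·2 = 28
Khan has the highest total.

Khan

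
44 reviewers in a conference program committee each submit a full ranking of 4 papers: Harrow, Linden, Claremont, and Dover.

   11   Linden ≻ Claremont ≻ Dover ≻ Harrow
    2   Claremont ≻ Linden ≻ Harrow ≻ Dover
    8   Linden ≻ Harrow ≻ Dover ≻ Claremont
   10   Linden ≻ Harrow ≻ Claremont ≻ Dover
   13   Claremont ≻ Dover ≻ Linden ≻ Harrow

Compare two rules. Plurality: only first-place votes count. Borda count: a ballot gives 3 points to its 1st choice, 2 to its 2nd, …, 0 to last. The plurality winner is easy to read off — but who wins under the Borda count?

Linden

Plurality first-place counts: Harrow 0, Linden 29, Claremont 15, Dover 0 → Linden.
Borda totals: Harrow 38, Linden 104, Claremont 77, Dover 45 → Linden.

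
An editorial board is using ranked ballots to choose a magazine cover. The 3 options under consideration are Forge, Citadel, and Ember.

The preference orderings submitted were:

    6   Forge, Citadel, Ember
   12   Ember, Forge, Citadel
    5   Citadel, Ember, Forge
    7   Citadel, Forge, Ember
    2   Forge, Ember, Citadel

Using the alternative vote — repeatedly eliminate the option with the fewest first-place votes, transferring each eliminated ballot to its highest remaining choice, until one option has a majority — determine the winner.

Citadel

Round 1: Citadel 12, Ember 12, Forge 8. Forge has the fewest and is eliminated.
Round 2: Citadel 18, Ember 14. Citadel has a majority.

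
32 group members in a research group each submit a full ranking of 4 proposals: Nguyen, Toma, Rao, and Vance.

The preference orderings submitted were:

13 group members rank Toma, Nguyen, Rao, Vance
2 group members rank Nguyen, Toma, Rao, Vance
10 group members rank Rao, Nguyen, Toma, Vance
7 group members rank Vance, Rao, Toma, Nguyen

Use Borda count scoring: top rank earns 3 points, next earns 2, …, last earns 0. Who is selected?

Toma

Borda scores:
  Nguyen: 13·2 + 2·3 + 10·2 + 7·0 = 52
  Toma: 13·3 + 2·2 + 10·1 + 7·1 = 60
  Rao: 13·1 + 2·1 + 10·3 + 7·2 = 59
  Vance: 13·0 + 2·0 + 10·0 + 7·3 = 21
Toma has the highest total.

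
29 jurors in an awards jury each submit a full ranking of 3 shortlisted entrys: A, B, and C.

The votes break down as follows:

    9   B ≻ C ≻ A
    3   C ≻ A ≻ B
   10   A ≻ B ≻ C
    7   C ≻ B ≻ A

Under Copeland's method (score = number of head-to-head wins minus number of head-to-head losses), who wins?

Pairwise results:
  A vs B: B wins 16–13.
  A vs C: C wins 19–10.
  B vs C: B wins 19–10.
Copeland scores (wins − losses):
  A: 0 − 2 = -2
  B: 2 − 0 = 2
  C: 1 − 1 = 0
B has the best Copeland score.

B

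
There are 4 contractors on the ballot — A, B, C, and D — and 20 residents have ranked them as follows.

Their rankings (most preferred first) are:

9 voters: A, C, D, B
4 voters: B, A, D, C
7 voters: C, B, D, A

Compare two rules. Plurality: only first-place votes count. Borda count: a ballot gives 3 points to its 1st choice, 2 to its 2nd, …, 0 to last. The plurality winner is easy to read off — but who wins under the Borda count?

Plurality first-place counts: A 9, B 4, C 7, D 0 → A.
Borda totals: A 35, B 26, C 39, D 20 → C.

C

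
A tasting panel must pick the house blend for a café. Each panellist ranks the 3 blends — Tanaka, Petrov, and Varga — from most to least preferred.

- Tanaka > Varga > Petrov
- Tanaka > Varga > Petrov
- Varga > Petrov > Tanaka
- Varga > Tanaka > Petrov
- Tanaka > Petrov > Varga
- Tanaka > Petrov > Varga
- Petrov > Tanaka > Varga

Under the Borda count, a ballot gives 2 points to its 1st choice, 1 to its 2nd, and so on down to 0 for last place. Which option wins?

Borda scores:
  Tanaka: 2 + 2 + 0 + 1 + 2 + 2 + 1 = 10
  Petrov: 0 + 0 + 1 + 0 + 1 + 1 + 2 = 5
  Varga: 1 + 1 + 2 + 2 + 0 + 0 + 0 = 6
Tanaka has the highest total.

Tanaka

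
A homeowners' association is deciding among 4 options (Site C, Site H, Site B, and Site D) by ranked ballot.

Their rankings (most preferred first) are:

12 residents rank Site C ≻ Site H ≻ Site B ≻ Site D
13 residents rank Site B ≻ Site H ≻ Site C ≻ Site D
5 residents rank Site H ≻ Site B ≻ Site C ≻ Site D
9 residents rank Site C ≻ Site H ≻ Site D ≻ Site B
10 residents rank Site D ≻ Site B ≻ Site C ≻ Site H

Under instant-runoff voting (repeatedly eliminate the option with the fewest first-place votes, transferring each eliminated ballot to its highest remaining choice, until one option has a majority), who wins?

Site B

Round 1: Site C 21, Site B 13, Site D 10, Site H 5. Site H has the fewest and is eliminated.
Round 2: Site C 21, Site B 18, Site D 10. Site D has the fewest and is eliminated.
Round 3: Site B 28, Site C 21. Site B has a majority.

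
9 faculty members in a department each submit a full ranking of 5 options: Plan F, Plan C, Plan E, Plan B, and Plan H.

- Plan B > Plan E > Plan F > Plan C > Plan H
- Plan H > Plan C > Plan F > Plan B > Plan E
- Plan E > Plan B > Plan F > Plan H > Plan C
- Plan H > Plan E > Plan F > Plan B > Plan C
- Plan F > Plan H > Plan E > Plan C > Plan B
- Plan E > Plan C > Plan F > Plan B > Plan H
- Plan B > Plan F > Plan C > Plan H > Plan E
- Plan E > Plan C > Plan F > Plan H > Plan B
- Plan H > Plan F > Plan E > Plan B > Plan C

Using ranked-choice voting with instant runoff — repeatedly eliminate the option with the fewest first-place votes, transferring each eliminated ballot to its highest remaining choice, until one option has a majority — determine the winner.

Round 1: Plan E 3, Plan H 3, Plan B 2, Plan F 1, Plan C 0. Plan C has the fewest and is eliminated.
Round 2: Plan E 3, Plan H 3, Plan B 2, Plan F 1. Plan F has the fewest and is eliminated.
Round 3: Plan H 4, Plan E 3, Plan B 2. Plan B has the fewest and is eliminated.
Round 4: Plan H 5, Plan E 4. Plan H has a majority.

Plan H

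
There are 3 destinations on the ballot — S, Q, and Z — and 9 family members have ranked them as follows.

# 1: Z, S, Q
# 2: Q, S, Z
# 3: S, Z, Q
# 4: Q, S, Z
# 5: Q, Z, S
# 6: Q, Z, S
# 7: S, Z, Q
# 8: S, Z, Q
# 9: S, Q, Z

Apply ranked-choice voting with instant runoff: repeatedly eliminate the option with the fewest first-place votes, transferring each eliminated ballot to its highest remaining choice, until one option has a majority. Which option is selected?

Round 1: S 4, Q 4, Z 1. Z has the fewest and is eliminated.
Round 2: S 5, Q 4. S has a majority.

S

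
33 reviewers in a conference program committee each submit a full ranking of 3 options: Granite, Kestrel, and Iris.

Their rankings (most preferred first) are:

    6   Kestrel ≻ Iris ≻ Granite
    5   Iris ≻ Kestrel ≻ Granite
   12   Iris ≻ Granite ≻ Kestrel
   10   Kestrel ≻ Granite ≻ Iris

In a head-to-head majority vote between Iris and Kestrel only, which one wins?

Ballots ranking Iris above Kestrel: 5+12 = 17.
Ballots ranking Kestrel above Iris: 6+10 = 16.
Iris wins the head-to-head, 17–16.

Iris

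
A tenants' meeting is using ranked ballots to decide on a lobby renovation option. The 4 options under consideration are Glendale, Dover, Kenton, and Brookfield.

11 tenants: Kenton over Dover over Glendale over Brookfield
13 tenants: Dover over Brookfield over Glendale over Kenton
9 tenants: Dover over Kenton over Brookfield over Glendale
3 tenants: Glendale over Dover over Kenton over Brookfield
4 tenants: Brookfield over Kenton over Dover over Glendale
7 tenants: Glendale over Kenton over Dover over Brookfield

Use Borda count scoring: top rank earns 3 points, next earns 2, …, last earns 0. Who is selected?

Borda scores:
  Glendale: 11·1 + 13·1 + 9·0 + 3·3 + 4·0 + 7·3 = 54
  Dover: 11·2 + 13·3 + 9·3 + 3·2 + 4·1 + 7·1 = 105
  Kenton: 11·3 + 13·0 + 9·2 + 3·1 + 4·2 + 7·2 = 76
  Brookfield: 11·0 + 13·2 + 9·1 + 3·0 + 4·3 + 7·0 = 47
Dover has the highest total.

Dover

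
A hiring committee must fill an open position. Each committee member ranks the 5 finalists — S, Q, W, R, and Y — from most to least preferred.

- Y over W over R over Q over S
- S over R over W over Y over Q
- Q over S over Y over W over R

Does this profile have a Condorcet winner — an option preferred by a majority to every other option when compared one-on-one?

No

Head-to-head results (3 voters total):
S vs Q: Q wins 2–1.
S vs W: S wins 2–1.
S vs R: S wins 2–1.
S vs Y: S wins 2–1.
Q vs W: W wins 2–1.
Q vs R: R wins 2–1.
Q vs Y: Y wins 2–1.
W vs R: W wins 2–1.
W vs Y: Y wins 2–1.
R vs Y: Y wins 2–1.
No candidate beats all others: S beats W beats Q beats S, a majority cycle.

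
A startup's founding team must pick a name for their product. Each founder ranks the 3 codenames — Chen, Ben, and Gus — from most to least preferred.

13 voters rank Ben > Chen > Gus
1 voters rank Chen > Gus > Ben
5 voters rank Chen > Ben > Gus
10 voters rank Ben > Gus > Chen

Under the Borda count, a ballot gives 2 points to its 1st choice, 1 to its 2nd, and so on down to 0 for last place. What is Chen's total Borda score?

25

Borda scores:
  Chen: 13·1 + 2 + 5·2 + 10·0 = 25
  Ben: 13·2 + 0 + 5·1 + 10·2 = 51
  Gus: 13·0 + 1 + 5·0 + 10·1 = 11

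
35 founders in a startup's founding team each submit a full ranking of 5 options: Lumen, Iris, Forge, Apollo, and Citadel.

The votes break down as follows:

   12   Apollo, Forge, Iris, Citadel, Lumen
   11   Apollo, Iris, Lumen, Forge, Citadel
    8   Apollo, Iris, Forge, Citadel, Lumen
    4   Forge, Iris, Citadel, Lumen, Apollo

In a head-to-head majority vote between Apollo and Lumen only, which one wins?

Ballots ranking Apollo above Lumen: 12+11+8 = 31.
Ballots ranking Lumen above Apollo: 4.
Apollo wins the head-to-head, 31–4.

Apollo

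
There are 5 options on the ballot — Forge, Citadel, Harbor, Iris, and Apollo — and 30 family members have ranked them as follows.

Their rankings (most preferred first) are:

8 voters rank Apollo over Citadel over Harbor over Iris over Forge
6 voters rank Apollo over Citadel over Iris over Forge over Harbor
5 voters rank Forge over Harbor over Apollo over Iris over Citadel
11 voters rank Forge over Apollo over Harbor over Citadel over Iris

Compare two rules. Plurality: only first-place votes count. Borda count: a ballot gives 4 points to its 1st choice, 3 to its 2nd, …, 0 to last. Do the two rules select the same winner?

Plurality first-place counts: Forge 16, Citadel 0, Harbor 0, Iris 0, Apollo 14 → Forge.
Borda totals: Forge 70, Citadel 53, Harbor 53, Iris 25, Apollo 99 → Apollo.
The two rules disagree: plurality picks Forge, Borda picks Apollo.

No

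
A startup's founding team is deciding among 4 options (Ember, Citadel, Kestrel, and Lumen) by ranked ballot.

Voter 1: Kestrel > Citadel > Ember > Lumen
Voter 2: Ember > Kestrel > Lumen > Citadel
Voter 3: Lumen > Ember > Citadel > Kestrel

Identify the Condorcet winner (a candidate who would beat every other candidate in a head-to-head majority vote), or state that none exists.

Ember

Head-to-head results (3 voters total):
Ember vs Citadel: Ember wins 2–1.
Ember vs Kestrel: Ember wins 2–1.
Ember vs Lumen: Ember wins 2–1.
Citadel vs Kestrel: Kestrel wins 2–1.
Citadel vs Lumen: Lumen wins 2–1.
Kestrel vs Lumen: Kestrel wins 2–1.
Ember beats each rival — Citadel (2–1), Kestrel (2–1), Lumen (2–1) — so Ember is the Condorcet winner.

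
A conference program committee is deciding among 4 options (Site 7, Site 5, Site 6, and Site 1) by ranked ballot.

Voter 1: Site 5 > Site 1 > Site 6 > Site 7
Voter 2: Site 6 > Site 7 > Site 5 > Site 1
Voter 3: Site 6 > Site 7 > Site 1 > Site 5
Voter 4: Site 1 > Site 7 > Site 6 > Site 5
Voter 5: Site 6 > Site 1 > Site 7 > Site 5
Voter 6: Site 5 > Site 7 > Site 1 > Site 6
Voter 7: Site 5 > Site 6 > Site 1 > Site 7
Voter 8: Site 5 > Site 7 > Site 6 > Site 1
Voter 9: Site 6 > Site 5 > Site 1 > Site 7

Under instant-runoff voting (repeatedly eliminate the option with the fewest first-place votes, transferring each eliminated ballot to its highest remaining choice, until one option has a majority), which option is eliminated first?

Round 1: Site 5 4, Site 6 4, Site 1 1, Site 7 0. Site 7 has the fewest and is eliminated.
Round 2: Site 5 4, Site 6 4, Site 1 1. Site 1 has the fewest and is eliminated.
Round 3: Site 6 5, Site 5 4. Site 6 has a majority.

Site 7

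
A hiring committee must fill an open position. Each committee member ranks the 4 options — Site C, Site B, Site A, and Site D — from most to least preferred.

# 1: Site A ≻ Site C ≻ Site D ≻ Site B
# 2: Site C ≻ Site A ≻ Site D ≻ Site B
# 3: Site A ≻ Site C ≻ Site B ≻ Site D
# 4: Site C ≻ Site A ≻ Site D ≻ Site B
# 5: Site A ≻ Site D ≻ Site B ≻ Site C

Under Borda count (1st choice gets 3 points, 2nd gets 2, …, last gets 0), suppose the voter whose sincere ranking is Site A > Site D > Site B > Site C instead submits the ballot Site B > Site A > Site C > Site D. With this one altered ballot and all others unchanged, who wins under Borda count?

Site A

Borda totals with the altered ballot: Site C 11, Site B 4, Site A 12, Site D 3.
The winner is unchanged: still Site A.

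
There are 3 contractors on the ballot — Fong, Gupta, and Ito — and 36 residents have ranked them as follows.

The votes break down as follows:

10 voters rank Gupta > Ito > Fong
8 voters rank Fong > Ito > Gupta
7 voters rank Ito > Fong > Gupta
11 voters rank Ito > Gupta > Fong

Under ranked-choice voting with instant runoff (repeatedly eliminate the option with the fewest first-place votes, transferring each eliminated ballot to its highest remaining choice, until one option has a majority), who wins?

Round 1: Ito 18, Gupta 10, Fong 8. Fong has the fewest and is eliminated.
Round 2: Ito 26, Gupta 10. Ito has a majority.

Ito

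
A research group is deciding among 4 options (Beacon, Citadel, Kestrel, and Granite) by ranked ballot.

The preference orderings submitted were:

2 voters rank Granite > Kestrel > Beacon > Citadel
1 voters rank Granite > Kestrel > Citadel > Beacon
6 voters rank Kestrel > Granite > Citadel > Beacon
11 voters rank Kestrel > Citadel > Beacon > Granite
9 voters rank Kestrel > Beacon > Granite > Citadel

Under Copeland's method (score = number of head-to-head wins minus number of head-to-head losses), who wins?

Kestrel

Pairwise results:
  Beacon vs Citadel: Citadel wins 18–11.
  Beacon vs Kestrel: Kestrel wins 29–0.
  Beacon vs Granite: Beacon wins 20–9.
  Citadel vs Kestrel: Kestrel wins 29–0.
  Citadel vs Granite: Granite wins 18–11.
  Kestrel vs Granite: Kestrel wins 26–3.
Copeland scores (wins − losses):
  Beacon: 1 − 2 = -1
  Citadel: 1 − 2 = -1
  Kestrel: 3 − 0 = 3
  Granite: 1 − 2 = -1
Kestrel has the best Copeland score.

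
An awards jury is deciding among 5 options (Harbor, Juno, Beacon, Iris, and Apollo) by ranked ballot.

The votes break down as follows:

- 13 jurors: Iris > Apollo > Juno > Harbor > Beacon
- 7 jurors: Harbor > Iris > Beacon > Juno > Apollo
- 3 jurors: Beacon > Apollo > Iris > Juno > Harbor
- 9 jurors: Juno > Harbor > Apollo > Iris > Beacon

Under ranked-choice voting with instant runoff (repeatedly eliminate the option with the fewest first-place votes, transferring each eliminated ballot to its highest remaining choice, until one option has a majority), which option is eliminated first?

Round 1: Iris 13, Juno 9, Harbor 7, Beacon 3, Apollo 0. Apollo has the fewest and is eliminated.
Round 2: Iris 13, Juno 9, Harbor 7, Beacon 3. Beacon has the fewest and is eliminated.
Round 3: Iris 16, Juno 9, Harbor 7. Harbor has the fewest and is eliminated.
Round 4: Iris 23, Juno 9. Iris has a majority.

Apollo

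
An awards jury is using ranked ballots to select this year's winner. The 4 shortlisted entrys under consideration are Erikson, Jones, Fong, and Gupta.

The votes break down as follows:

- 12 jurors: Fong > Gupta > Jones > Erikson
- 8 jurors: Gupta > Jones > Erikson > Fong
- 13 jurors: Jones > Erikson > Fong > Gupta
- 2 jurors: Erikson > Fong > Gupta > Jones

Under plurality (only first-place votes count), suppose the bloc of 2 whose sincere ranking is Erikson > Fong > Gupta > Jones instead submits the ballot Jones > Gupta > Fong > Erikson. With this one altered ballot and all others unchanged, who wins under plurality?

Jones

First-place totals with the altered ballot: Erikson 0, Jones 15, Fong 12, Gupta 8.
The winner is unchanged: still Jones.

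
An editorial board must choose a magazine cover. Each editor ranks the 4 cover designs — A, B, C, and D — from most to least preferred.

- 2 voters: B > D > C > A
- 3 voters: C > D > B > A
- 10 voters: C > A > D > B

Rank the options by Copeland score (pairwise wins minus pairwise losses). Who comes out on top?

Pairwise results:
  A vs B: A wins 10–5.
  A vs C: C wins 15–0.
  A vs D: A wins 10–5.
  B vs C: C wins 13–2.
  B vs D: D wins 13–2.
  C vs D: C wins 13–2.
Copeland scores (wins − losses):
  A: 2 − 1 = 1
  B: 0 − 3 = -3
  C: 3 − 0 = 3
  D: 1 − 2 = -1
C has the best Copeland score.

C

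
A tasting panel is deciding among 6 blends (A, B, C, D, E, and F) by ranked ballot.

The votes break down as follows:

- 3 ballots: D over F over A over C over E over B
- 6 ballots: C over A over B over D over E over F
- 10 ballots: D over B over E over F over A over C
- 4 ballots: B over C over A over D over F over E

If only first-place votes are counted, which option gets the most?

D

First-place vote totals:
  A: 0
  B: 4
  C: 6
  D: 13
  E: 0
  F: 0
D has the most first-place votes.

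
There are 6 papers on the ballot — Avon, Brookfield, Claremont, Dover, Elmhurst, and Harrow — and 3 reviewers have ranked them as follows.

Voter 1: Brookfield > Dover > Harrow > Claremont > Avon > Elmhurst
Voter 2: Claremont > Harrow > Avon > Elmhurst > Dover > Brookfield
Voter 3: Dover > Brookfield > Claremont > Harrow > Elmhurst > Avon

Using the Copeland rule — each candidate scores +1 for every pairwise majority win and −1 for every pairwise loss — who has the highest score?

Dover

Pairwise results:
  Avon vs Brookfield: Brookfield wins 2–1.
  Avon vs Claremont: Claremont wins 3–0.
  Avon vs Dover: Dover wins 2–1.
  Avon vs Elmhurst: Avon wins 2–1.
  Avon vs Harrow: Harrow wins 3–0.
  Brookfield vs Claremont: Brookfield wins 2–1.
  Brookfield vs Dover: Dover wins 2–1.
  Brookfield vs Elmhurst: Brookfield wins 2–1.
  Brookfield vs Harrow: Brookfield wins 2–1.
  Claremont vs Dover: Dover wins 2–1.
  Claremont vs Elmhurst: Claremont wins 3–0.
  Claremont vs Harrow: Claremont wins 2–1.
  Dover vs Elmhurst: Dover wins 2–1.
  Dover vs Harrow: Dover wins 2–1.
  Elmhurst vs Harrow: Harrow wins 3–0.
Copeland scores (wins − losses):
  Avon: 1 − 4 = -3
  Brookfield: 4 − 1 = 3
  Claremont: 3 − 2 = 1
  Dover: 5 − 0 = 5
  Elmhurst: 0 − 5 = -5
  Harrow: 2 − 3 = -1
Dover has the best Copeland score.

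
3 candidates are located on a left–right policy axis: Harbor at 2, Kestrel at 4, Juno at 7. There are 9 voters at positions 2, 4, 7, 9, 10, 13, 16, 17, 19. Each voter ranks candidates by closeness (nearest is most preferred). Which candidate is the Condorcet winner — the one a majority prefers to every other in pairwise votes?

With single-peaked preferences on a line, the Condorcet winner is the candidate closest to the median voter.
The median voter (position 10) is closest to Juno at 7.
Check: Juno vs Harbor — voters closer to Juno: 7 of 9.

Juno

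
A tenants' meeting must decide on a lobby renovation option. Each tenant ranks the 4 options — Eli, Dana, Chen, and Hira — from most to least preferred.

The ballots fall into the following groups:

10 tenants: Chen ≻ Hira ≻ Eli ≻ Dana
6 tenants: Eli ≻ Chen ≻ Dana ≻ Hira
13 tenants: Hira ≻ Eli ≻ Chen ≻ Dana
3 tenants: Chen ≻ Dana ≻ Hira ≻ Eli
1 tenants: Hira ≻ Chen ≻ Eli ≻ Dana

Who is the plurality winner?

First-place vote totals:
  Eli: 6
  Dana: 0
  Chen: 13
  Hira: 14
Hira has the most first-place votes.

Hira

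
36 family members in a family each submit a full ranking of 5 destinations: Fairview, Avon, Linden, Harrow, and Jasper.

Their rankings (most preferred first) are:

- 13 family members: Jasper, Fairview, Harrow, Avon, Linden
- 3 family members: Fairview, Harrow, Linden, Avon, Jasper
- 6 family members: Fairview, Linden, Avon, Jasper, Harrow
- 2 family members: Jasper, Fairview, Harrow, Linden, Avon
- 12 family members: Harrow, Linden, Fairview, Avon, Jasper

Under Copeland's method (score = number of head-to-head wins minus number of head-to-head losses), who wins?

Pairwise results:
  Fairview vs Avon: Fairview wins 36–0.
  Fairview vs Linden: Fairview wins 24–12.
  Fairview vs Harrow: Fairview wins 24–12.
  Fairview vs Jasper: Fairview wins 21–15.
  Avon vs Linden: Linden wins 23–13.
  Avon vs Harrow: Harrow wins 30–6.
  Avon vs Jasper: Avon wins 21–15.
  Linden vs Harrow: Harrow wins 30–6.
  Linden vs Jasper: Linden wins 21–15.
  Harrow vs Jasper: Jasper wins 21–15.
Copeland scores (wins − losses):
  Fairview: 4 − 0 = 4
  Avon: 1 − 3 = -2
  Linden: 2 − 2 = 0
  Harrow: 2 − 2 = 0
  Jasper: 1 − 3 = -2
Fairview has the best Copeland score.

Fairview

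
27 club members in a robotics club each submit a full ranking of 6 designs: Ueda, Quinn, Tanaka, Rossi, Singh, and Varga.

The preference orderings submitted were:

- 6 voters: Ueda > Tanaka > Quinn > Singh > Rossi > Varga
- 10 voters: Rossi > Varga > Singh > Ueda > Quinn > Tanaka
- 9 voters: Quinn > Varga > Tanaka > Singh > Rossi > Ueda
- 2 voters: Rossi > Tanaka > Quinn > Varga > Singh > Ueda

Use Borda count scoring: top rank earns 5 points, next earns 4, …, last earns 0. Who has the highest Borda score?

Varga

Borda scores:
  Ueda: 6·5 + 10·2 + 9·0 + 2·0 = 50
  Quinn: 6·3 + 10·1 + 9·5 + 2·3 = 79
  Tanaka: 6·4 + 10·0 + 9·3 + 2·4 = 59
  Rossi: 6·1 + 10·5 + 9·1 + 2·5 = 75
  Singh: 6·2 + 10·3 + 9·2 + 2·1 = 62
  Varga: 6·0 + 10·4 + 9·4 + 2·2 = 80
Varga has the highest total.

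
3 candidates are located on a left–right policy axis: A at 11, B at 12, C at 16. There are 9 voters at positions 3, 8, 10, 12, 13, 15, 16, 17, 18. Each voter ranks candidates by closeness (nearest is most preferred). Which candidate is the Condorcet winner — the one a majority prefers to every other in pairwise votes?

With single-peaked preferences on a line, the Condorcet winner is the candidate closest to the median voter.
The median voter (position 13) is closest to B at 12.
Check: B vs A — voters closer to B: 6 of 9.

B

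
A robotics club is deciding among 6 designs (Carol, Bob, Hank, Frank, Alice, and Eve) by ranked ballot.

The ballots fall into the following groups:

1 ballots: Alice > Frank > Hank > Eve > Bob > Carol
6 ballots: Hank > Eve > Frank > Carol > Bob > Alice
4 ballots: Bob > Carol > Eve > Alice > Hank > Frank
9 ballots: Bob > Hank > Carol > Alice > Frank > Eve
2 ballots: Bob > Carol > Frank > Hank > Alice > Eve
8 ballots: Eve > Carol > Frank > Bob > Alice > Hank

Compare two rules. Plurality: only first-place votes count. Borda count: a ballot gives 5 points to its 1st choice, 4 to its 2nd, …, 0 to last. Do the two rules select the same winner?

Plurality first-place counts: Carol 0, Bob 15, Hank 6, Frank 0, Alice 1, Eve 8 → Bob.
Borda totals: Carol 95, Bob 98, Hank 77, Frank 61, Alice 41, Eve 78 → Bob.
The two rules agree on Bob.

Yes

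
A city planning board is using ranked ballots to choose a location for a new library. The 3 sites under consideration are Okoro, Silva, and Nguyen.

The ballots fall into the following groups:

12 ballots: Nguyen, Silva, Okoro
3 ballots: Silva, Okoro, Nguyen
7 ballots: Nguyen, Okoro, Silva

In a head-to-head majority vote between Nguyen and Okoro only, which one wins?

Nguyen

Ballots ranking Nguyen above Okoro: 12+7 = 19.
Ballots ranking Okoro above Nguyen: 3.
Nguyen wins the head-to-head, 19–3.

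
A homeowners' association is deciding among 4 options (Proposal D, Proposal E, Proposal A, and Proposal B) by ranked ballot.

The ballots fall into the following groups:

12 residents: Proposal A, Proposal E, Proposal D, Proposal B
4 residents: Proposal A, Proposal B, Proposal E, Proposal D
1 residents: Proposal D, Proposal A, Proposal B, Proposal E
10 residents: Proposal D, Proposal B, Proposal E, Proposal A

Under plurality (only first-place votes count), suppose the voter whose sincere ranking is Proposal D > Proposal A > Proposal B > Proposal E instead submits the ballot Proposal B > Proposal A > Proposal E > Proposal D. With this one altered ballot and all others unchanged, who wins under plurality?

Proposal A

First-place totals with the altered ballot: Proposal D 10, Proposal E 0, Proposal A 16, Proposal B 1.
The winner is unchanged: still Proposal A.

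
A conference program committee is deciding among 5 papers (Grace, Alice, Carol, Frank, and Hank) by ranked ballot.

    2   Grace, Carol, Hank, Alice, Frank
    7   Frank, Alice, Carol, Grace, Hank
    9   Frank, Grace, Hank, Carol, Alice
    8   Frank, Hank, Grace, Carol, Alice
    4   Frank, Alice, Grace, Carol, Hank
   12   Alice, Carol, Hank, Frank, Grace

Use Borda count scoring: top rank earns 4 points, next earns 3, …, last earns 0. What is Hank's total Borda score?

Borda scores:
  Grace: 2·4 + 7·1 + 9·3 + 8·2 + 4·2 + 12·0 = 66
  Alice: 2·1 + 7·3 + 9·0 + 8·0 + 4·3 + 12·4 = 83
  Carol: 2·3 + 7·2 + 9·1 + 8·1 + 4·1 + 12·3 = 77
  Frank: 2·0 + 7·4 + 9·4 + 8·4 + 4·4 + 12·1 = 124
  Hank: 2·2 + 7·0 + 9·2 + 8·3 + 4·0 + 12·2 = 70

70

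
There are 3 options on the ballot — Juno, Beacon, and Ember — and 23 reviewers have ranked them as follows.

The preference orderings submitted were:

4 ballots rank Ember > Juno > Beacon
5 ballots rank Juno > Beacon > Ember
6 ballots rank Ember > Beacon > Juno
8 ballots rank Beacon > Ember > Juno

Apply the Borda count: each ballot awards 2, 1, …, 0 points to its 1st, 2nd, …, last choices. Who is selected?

Borda scores:
  Juno: 4·1 + 5·2 + 6·0 + 8·0 = 14
  Beacon: 4·0 + 5·1 + 6·1 + 8·2 = 27
  Ember: 4·2 + 5·0 + 6·2 + 8·1 = 28
Ember has the highest total.

Ember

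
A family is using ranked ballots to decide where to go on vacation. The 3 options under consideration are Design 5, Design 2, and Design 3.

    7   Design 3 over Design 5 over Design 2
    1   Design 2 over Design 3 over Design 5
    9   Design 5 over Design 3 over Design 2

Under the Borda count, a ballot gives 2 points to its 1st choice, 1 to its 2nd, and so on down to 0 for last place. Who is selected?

Borda scores:
  Design 5: 7·1 + 0 + 9·2 = 25
  Design 2: 7·0 + 2 + 9·0 = 2
  Design 3: 7·2 + 1 + 9·1 = 24
Design 5 has the highest total.

Design 5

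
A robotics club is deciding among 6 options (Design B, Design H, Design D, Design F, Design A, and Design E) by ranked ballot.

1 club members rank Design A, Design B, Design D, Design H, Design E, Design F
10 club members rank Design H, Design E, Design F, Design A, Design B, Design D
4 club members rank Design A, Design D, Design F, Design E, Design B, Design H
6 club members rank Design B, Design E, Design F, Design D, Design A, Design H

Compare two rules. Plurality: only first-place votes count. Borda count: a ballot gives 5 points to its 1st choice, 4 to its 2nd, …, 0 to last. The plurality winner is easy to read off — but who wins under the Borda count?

Design E

Plurality first-place counts: Design B 6, Design H 10, Design D 0, Design F 0, Design A 5, Design E 0 → Design H.
Borda totals: Design B 48, Design H 52, Design D 31, Design F 60, Design A 51, Design E 73 → Design E.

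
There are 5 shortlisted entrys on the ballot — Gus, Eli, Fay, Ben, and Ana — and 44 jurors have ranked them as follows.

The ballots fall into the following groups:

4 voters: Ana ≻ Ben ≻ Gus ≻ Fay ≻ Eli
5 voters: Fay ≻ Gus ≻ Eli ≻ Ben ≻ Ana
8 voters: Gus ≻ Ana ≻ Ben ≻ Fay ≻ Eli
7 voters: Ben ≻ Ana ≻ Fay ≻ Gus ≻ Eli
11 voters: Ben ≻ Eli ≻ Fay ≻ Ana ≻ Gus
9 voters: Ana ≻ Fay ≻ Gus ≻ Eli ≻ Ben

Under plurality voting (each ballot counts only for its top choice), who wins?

Ben

First-place vote totals:
  Gus: 8
  Eli: 0
  Fay: 5
  Ben: 18
  Ana: 13
Ben has the most first-place votes.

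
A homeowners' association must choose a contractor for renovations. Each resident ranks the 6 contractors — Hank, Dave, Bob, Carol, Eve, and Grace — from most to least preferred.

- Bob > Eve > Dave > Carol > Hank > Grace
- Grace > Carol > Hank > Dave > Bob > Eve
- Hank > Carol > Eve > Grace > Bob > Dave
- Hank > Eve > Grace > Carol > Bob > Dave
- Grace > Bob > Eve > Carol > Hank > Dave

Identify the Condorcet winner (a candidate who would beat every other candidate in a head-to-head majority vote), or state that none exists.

Head-to-head results (5 voters total):
Hank vs Dave: Hank wins 4–1.
Hank vs Bob: Hank wins 3–2.
Hank vs Carol: Carol wins 3–2.
Hank vs Eve: Hank wins 3–2.
Hank vs Grace: Hank wins 3–2.
Dave vs Bob: Bob wins 4–1.
Dave vs Carol: Carol wins 4–1.
Dave vs Eve: Eve wins 4–1.
Dave vs Grace: Grace wins 4–1.
Bob vs Carol: Carol wins 3–2.
Bob vs Eve: Bob wins 3–2.
Bob vs Grace: Grace wins 4–1.
Carol vs Eve: Eve wins 3–2.
Carol vs Grace: Grace wins 3–2.
Eve vs Grace: Eve wins 3–2.
No candidate beats all others: Hank beats Eve beats Carol beats Hank, a majority cycle.

No Condorcet winner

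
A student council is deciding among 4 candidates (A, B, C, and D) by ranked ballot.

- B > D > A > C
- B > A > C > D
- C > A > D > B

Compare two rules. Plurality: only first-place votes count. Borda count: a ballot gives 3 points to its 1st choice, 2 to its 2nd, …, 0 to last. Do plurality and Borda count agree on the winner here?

Plurality first-place counts: A 0, B 2, C 1, D 0 → B.
Borda totals: A 5, B 6, C 4, D 3 → B.
The two rules agree on B.

Yes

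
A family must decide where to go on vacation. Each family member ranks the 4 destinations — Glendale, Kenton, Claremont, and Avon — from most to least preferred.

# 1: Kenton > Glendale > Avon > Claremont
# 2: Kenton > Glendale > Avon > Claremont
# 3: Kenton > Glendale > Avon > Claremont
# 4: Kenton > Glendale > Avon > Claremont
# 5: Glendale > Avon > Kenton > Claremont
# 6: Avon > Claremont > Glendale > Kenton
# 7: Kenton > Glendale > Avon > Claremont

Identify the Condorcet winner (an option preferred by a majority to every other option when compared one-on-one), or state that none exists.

Kenton

Head-to-head results (7 voters total):
Glendale vs Kenton: Kenton wins 5–2.
Glendale vs Claremont: Glendale wins 6–1.
Glendale vs Avon: Glendale wins 6–1.
Kenton vs Claremont: Kenton wins 6–1.
Kenton vs Avon: Kenton wins 5–2.
Claremont vs Avon: Avon wins 7–0.
Kenton beats each rival — Glendale (5–2), Claremont (6–1), Avon (5–2) — so Kenton is the Condorcet winner.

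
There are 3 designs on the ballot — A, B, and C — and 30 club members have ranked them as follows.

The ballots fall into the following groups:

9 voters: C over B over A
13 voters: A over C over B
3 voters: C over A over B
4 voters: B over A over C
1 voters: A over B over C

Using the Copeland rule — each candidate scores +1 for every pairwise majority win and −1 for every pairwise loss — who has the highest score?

A

Pairwise results:
  A vs B: A wins 17–13.
  A vs C: A wins 18–12.
  B vs C: C wins 25–5.
Copeland scores (wins − losses):
  A: 2 − 0 = 2
  B: 0 − 2 = -2
  C: 1 − 1 = 0
A has the best Copeland score.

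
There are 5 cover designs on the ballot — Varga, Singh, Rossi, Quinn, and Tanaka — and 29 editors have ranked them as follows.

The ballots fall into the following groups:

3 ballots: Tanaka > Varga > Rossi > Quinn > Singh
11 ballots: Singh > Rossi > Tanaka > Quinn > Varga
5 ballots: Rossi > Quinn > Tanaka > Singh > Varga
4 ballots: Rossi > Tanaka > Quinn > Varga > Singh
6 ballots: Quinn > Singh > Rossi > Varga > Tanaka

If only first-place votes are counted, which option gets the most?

Singh

First-place vote totals:
  Varga: 0
  Singh: 11
  Rossi: 9
  Quinn: 6
  Tanaka: 3
Singh has the most first-place votes.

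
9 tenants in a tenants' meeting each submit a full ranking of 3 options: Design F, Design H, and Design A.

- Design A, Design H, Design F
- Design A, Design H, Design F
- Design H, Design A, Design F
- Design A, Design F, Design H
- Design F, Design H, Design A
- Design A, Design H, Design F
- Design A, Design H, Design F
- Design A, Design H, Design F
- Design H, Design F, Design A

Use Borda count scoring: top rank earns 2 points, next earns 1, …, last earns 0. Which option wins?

Borda scores:
  Design F: 0 + 0 + 0 + 1 + 2 + 0 + 0 + 0 + 1 = 4
  Design H: 1 + 1 + 2 + 0 + 1 + 1 + 1 + 1 + 2 = 10
  Design A: 2 + 2 + 1 + 2 + 0 + 2 + 2 + 2 + 0 = 13
Design A has the highest total.

Design A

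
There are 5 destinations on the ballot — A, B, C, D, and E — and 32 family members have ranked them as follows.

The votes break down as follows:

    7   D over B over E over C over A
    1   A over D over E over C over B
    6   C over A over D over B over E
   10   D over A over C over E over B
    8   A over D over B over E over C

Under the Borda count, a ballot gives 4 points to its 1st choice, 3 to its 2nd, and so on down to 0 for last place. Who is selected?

D

Borda scores:
  A: 7·0 + 4 + 6·3 + 10·3 + 8·4 = 84
  B: 7·3 + 0 + 6·1 + 10·0 + 8·2 = 43
  C: 7·1 + 1 + 6·4 + 10·2 + 8·0 = 52
  D: 7·4 + 3 + 6·2 + 10·4 + 8·3 = 107
  E: 7·2 + 2 + 6·0 + 10·1 + 8·1 = 34
D has the highest total.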